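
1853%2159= 1853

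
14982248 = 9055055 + 5927193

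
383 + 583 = 966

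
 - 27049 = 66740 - 93789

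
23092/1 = 23092= 23092.00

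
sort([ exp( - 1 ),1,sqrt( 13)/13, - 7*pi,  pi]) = [ - 7*pi,  sqrt(13)/13,exp(- 1 ),  1, pi] 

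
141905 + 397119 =539024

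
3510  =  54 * 65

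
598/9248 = 299/4624 = 0.06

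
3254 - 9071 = -5817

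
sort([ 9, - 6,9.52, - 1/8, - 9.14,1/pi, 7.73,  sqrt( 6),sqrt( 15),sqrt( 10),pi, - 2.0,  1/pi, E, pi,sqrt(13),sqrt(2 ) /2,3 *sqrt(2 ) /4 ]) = [- 9.14, - 6,-2.0, - 1/8, 1/pi,1/pi,sqrt (2 )/2,3*sqrt(2 ) /4,sqrt(6),E , pi,  pi,sqrt (10 ),  sqrt(13 ) , sqrt(15),7.73,9,9.52 ]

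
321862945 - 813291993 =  - 491429048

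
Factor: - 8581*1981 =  -7^1*283^1*8581^1 = -  16998961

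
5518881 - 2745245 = 2773636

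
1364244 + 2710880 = 4075124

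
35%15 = 5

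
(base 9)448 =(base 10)368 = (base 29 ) ck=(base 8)560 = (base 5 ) 2433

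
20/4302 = 10/2151 = 0.00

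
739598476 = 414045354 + 325553122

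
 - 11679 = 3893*( - 3 )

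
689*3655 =2518295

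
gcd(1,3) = 1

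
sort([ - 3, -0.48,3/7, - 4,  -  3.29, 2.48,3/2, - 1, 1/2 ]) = [  -  4, - 3.29, - 3 ,-1, - 0.48, 3/7,1/2, 3/2,2.48]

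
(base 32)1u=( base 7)116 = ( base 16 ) 3e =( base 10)62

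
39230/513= 76 + 242/513 = 76.47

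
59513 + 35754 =95267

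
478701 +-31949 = 446752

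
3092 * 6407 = 19810444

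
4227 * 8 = 33816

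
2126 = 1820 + 306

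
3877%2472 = 1405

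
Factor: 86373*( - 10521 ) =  - 908730333 = - 3^5*7^2  *167^1*457^1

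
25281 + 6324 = 31605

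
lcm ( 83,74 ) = 6142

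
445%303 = 142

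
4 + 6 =10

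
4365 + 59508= 63873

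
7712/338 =22 + 138/169 = 22.82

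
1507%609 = 289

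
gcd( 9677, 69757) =1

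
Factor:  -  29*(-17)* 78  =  2^1*3^1*13^1*17^1*29^1 = 38454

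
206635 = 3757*55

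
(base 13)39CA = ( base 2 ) 10000001010110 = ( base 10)8278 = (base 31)8j1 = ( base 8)20126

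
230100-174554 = 55546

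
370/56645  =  74/11329  =  0.01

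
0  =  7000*0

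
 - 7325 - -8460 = 1135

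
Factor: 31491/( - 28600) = - 2^ (-3 )*3^2*5^(-2) * 11^(-1)* 13^ ( - 1)*3499^1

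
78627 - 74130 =4497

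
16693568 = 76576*218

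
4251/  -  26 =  - 164 + 1/2 = -  163.50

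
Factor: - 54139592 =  - 2^3 * 13^1*127^1*4099^1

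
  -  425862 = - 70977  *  6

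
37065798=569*65142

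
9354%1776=474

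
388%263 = 125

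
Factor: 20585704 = 2^3*839^1*3067^1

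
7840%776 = 80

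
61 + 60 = 121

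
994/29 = 34  +  8/29  =  34.28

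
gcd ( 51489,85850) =1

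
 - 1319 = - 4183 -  - 2864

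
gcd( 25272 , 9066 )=6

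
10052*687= 6905724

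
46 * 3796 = 174616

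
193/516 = 193/516  =  0.37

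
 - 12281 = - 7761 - 4520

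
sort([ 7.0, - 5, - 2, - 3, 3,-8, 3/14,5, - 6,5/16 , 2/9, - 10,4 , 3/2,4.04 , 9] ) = [-10, - 8, - 6, - 5, - 3, - 2,  3/14,2/9, 5/16,  3/2,  3,  4,4.04 , 5, 7.0, 9 ] 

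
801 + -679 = 122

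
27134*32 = 868288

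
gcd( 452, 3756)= 4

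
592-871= -279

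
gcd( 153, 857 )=1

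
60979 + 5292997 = 5353976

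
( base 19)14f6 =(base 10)8594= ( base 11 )6503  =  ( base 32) 8CI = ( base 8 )20622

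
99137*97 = 9616289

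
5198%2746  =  2452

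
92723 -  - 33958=126681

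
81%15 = 6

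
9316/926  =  4658/463 = 10.06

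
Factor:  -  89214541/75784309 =- 13^1 * 73^1*  823^( -1 ) * 92083^(- 1) *94009^1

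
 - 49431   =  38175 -87606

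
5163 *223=1151349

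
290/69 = 290/69=4.20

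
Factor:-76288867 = - 76288867^1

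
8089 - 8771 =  - 682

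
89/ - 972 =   -  1 + 883/972= - 0.09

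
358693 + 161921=520614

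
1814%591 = 41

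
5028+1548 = 6576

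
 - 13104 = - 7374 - 5730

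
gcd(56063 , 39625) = 1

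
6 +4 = 10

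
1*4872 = 4872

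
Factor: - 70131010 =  - 2^1*5^1*107^1*65543^1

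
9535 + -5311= 4224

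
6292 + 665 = 6957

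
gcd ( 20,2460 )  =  20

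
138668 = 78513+60155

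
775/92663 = 775/92663 = 0.01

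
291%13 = 5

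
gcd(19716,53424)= 636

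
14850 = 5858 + 8992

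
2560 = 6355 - 3795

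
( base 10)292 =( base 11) 246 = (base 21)dj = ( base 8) 444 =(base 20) EC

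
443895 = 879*505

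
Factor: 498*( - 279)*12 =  - 1667304 = - 2^3 * 3^4 * 31^1*  83^1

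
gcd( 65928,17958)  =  246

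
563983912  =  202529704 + 361454208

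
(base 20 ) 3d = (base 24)31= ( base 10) 73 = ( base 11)67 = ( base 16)49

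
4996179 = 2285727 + 2710452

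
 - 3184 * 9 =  - 28656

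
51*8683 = 442833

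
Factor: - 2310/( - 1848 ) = 2^( - 2 )*5^1 = 5/4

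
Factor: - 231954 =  - 2^1*3^1*67^1*577^1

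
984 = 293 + 691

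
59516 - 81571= -22055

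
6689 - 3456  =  3233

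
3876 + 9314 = 13190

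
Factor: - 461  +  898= 437 = 19^1*23^1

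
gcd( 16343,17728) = 277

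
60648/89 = 60648/89 = 681.44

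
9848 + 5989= 15837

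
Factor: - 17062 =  - 2^1*19^1*449^1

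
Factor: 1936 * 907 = 1755952 =2^4 * 11^2 * 907^1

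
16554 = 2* 8277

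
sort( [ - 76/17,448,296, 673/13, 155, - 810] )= [  -  810, - 76/17,673/13,155, 296, 448]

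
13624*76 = 1035424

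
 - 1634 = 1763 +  - 3397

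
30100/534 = 56+98/267 = 56.37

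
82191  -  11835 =70356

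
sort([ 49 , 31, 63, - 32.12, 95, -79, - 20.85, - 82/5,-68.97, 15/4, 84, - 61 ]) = [ - 79,- 68.97,-61, - 32.12, - 20.85, - 82/5,15/4, 31,49, 63,84, 95] 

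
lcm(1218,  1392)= 9744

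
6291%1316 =1027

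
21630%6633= 1731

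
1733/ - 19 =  - 1733/19 = -91.21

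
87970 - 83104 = 4866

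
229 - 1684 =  - 1455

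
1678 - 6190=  - 4512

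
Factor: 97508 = 2^2 *19^1*1283^1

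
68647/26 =68647/26 = 2640.27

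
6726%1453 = 914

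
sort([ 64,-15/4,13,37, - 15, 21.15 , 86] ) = [ - 15,-15/4, 13,21.15 , 37 , 64,86]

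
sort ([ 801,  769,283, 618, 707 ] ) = [ 283,618,707,  769, 801 ]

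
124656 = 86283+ 38373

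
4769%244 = 133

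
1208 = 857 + 351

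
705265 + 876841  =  1582106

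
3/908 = 3/908 = 0.00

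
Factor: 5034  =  2^1*3^1*839^1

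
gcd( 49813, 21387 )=1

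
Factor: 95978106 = 2^1*3^2*7^1*761731^1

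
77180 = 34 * 2270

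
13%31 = 13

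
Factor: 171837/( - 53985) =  - 939/295 =-  3^1 * 5^( - 1) * 59^( -1)*313^1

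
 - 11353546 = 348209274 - 359562820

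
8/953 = 8/953= 0.01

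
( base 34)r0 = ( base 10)918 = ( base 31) tj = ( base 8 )1626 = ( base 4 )32112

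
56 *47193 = 2642808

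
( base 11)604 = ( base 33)M4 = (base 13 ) 442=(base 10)730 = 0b1011011010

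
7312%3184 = 944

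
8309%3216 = 1877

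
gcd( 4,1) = 1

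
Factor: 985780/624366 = 2^1*3^(- 2 )  *5^1*23^1*2143^1*34687^ ( - 1 ) = 492890/312183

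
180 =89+91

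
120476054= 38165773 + 82310281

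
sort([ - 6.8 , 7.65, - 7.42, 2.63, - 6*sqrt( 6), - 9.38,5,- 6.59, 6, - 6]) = [ - 6*sqrt(6), - 9.38, - 7.42 ,- 6.8 , - 6.59,-6,2.63,5,  6,7.65]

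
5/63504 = 5/63504 = 0.00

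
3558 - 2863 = 695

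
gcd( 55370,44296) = 11074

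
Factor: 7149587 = 131^1*54577^1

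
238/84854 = 17/6061 = 0.00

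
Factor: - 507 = -3^1 * 13^2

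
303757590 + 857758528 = 1161516118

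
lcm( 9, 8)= 72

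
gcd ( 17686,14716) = 2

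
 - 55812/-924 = 4651/77 = 60.40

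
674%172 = 158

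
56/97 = 56/97 = 0.58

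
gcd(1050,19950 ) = 1050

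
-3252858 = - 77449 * 42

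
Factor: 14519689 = 14519689^1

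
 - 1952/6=- 326+2/3 = - 325.33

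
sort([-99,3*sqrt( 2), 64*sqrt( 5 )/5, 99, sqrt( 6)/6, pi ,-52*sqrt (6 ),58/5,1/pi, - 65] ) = [ - 52 * sqrt( 6), - 99,  -  65,1/pi,sqrt(6 )/6,  pi, 3*sqrt( 2 ),58/5 , 64  *sqrt( 5 )/5 , 99 ]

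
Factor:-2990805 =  - 3^1 * 5^1*23^1 * 8669^1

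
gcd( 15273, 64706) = 1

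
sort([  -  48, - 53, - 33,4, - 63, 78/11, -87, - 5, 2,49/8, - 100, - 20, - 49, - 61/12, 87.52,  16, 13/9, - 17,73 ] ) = [-100, - 87, - 63, - 53, - 49, - 48,-33, - 20, - 17, - 61/12, - 5,13/9, 2, 4, 49/8, 78/11, 16, 73, 87.52 ]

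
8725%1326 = 769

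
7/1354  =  7/1354 = 0.01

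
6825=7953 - 1128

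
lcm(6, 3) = 6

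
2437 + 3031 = 5468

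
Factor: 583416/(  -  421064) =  -999/721 = - 3^3*7^( - 1 )*37^1*103^( - 1)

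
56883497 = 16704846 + 40178651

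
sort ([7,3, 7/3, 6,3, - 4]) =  [ - 4, 7/3, 3, 3, 6,7]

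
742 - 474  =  268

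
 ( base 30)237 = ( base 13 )b2c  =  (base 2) 11101101001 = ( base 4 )131221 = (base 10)1897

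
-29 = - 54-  - 25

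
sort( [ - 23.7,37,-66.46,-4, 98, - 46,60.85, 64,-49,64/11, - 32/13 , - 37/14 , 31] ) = [ - 66.46,-49, - 46, - 23.7, - 4, - 37/14,  -  32/13,64/11,  31,37, 60.85 , 64, 98 ]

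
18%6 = 0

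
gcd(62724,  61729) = 1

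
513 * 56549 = 29009637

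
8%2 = 0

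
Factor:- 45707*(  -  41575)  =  5^2*1663^1  *  45707^1 = 1900268525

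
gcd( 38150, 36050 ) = 350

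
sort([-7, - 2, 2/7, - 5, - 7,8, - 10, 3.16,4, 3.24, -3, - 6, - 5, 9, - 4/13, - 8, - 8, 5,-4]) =[ - 10, - 8, - 8, - 7, - 7, - 6, - 5, - 5, - 4, - 3, - 2, - 4/13,2/7, 3.16,  3.24,4,5, 8, 9]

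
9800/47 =9800/47 = 208.51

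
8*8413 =67304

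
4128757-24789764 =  - 20661007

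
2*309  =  618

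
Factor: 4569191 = 11^1*415381^1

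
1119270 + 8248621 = 9367891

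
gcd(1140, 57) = 57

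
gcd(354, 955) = 1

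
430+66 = 496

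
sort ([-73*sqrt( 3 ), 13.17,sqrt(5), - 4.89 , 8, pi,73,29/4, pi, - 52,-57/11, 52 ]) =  [ - 73 * sqrt(3), - 52, - 57/11, - 4.89,sqrt ( 5),pi , pi, 29/4,8,13.17,52,73 ]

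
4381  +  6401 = 10782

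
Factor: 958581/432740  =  2^( - 2)*3^3*5^( -1)*7^ ( - 1 )*11^( - 1) * 13^1*281^( - 1)*2731^1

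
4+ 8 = 12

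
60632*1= 60632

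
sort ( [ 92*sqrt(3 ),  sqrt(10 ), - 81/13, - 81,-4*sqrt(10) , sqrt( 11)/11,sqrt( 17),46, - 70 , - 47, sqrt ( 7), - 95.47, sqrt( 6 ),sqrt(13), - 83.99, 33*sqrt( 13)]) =[ -95.47, - 83.99,-81, - 70, - 47 , - 4*sqrt( 10) , -81/13,  sqrt( 11)/11, sqrt( 6), sqrt( 7) , sqrt( 10), sqrt(13) , sqrt( 17 ),46, 33*sqrt( 13),92*sqrt( 3)]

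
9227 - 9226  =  1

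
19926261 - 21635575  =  -1709314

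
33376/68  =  8344/17=490.82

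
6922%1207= 887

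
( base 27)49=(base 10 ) 117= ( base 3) 11100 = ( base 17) 6F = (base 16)75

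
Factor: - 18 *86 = -2^2*3^2 *43^1= - 1548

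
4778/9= 4778/9  =  530.89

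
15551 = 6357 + 9194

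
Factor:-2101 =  - 11^1 * 191^1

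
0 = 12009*0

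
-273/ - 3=91 + 0/1= 91.00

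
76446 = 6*12741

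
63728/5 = 12745 + 3/5 = 12745.60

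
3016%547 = 281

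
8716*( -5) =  -43580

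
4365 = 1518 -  - 2847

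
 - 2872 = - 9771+6899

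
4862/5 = 972 + 2/5 = 972.40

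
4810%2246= 318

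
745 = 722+23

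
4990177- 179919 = 4810258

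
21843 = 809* 27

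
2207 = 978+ 1229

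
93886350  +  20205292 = 114091642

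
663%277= 109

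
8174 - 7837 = 337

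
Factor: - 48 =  - 2^4*3^1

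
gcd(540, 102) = 6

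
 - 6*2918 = -17508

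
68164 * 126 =8588664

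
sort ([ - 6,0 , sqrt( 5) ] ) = [ - 6,0,sqrt ( 5) ] 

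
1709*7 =11963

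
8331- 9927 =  - 1596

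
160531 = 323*497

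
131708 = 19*6932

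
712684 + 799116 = 1511800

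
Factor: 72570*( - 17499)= - 1269902430 = -  2^1* 3^2*5^1*19^1*41^1 * 59^1*307^1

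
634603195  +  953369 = 635556564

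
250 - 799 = -549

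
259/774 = 259/774 = 0.33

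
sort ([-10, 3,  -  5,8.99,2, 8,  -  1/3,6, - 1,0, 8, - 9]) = [ - 10, - 9, - 5, - 1, - 1/3,0 , 2,3, 6,8, 8,  8.99 ]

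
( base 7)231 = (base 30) 40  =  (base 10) 120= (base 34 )3I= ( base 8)170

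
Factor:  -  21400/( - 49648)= 25/58 =2^( - 1 )*5^2*29^( - 1)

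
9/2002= 9/2002 = 0.00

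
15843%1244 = 915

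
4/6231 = 4/6231 =0.00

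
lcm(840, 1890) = 7560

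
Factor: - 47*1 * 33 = -1551= - 3^1 * 11^1*47^1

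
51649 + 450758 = 502407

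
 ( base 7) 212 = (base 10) 107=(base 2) 1101011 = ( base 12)8B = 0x6b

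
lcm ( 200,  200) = 200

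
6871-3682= 3189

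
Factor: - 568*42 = -2^4*3^1*7^1*71^1 = -  23856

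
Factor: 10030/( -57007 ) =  - 2^1*5^1*17^1 * 59^1*109^( - 1) * 523^( -1)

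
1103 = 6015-4912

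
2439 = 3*813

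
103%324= 103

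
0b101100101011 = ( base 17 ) 9f3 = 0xb2b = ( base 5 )42414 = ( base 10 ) 2859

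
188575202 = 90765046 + 97810156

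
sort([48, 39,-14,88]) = [-14,39,  48,88]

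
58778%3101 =2960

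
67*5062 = 339154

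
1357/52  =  1357/52 = 26.10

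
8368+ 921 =9289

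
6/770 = 3/385  =  0.01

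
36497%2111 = 610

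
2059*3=6177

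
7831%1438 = 641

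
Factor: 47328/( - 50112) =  - 2^( - 1) *3^(  -  2 )*17^1 =- 17/18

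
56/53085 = 56/53085 = 0.00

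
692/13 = 692/13 = 53.23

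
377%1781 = 377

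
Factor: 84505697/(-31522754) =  - 2^( - 1)*1511^1*55927^1 * 15761377^( - 1 ) 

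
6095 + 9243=15338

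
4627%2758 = 1869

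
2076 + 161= 2237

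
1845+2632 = 4477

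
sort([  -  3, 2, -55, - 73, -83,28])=[-83, - 73, - 55 , - 3, 2,28 ]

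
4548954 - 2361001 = 2187953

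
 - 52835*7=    - 369845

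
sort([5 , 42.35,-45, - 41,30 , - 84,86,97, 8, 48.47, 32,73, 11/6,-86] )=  [ - 86, - 84,-45 ,- 41,  11/6, 5, 8, 30, 32, 42.35, 48.47,  73 , 86,  97]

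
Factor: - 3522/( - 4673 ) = 2^1*3^1*587^1*4673^ ( - 1 )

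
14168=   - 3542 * ( - 4)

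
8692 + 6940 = 15632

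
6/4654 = 3/2327 = 0.00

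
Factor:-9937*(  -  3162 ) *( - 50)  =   - 1571039700 = - 2^2*3^1*5^2*17^1*19^1*31^1*523^1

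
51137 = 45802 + 5335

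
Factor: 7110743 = 17^1*418279^1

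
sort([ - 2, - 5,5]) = [ -5, - 2,  5]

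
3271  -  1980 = 1291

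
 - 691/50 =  - 691/50 = -13.82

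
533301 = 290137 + 243164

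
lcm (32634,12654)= 620046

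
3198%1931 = 1267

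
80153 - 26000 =54153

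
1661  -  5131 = - 3470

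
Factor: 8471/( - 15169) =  - 43/77 = - 7^( - 1)*11^( -1)*43^1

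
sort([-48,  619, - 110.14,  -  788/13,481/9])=[ - 110.14 , - 788/13,-48,481/9 , 619]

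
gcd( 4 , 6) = 2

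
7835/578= 13+321/578 = 13.56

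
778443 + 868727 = 1647170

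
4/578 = 2/289=0.01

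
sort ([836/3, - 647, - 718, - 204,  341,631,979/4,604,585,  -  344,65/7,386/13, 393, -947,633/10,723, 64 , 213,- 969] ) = [ - 969,  -  947, - 718, - 647, - 344, - 204, 65/7,  386/13  ,  633/10 , 64,213,979/4,836/3,341, 393, 585,604,631,  723]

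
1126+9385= 10511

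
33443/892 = 33443/892 = 37.49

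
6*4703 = 28218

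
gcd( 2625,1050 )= 525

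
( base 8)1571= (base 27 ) 15P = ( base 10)889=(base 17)315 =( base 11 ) 739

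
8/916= 2/229 = 0.01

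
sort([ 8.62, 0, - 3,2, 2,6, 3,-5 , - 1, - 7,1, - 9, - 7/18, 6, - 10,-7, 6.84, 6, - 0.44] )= [-10, - 9, - 7, - 7,-5,-3, - 1, - 0.44, - 7/18, 0, 1, 2,2, 3, 6, 6,6, 6.84, 8.62]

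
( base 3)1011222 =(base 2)1101011111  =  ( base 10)863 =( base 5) 11423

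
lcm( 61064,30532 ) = 61064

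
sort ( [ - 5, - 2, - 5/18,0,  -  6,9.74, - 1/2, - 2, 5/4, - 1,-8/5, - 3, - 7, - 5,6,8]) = [ - 7,  -  6, - 5, - 5, - 3,-2,  -  2, - 8/5 , - 1 ,-1/2, - 5/18, 0,5/4,6,8, 9.74]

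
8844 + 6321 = 15165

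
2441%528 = 329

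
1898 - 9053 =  - 7155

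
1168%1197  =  1168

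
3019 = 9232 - 6213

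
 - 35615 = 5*( - 7123) 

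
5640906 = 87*64838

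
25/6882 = 25/6882 = 0.00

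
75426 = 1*75426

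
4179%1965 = 249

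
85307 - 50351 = 34956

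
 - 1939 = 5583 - 7522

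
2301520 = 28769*80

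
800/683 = 800/683= 1.17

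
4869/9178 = 4869/9178 = 0.53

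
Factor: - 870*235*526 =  - 107540700 = -  2^2*3^1*5^2 * 29^1*47^1*263^1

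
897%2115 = 897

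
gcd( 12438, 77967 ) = 9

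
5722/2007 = 5722/2007  =  2.85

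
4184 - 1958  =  2226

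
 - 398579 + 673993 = 275414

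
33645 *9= 302805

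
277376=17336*16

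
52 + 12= 64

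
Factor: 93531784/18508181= 2^3  *11691473^1*18508181^(-1)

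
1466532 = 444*3303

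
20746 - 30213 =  - 9467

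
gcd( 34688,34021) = 1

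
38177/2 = 19088 + 1/2 = 19088.50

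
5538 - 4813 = 725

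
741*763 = 565383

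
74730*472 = 35272560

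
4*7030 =28120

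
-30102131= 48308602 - 78410733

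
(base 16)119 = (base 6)1145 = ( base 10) 281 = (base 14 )161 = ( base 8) 431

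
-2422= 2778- 5200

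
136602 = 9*15178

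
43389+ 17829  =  61218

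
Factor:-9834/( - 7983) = 2^1*3^( - 1)*11^1*149^1*887^(-1) = 3278/2661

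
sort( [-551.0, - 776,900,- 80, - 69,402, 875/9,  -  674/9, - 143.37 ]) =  [ - 776, - 551.0, - 143.37, - 80, - 674/9, - 69  ,  875/9,402,900]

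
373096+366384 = 739480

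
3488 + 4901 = 8389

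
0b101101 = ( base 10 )45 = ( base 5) 140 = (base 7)63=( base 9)50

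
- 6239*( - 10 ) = 62390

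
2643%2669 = 2643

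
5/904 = 5/904 = 0.01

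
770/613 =770/613 = 1.26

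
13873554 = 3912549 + 9961005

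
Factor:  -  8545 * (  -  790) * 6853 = 2^1 * 5^2*7^1*11^1 * 79^1 * 89^1*1709^1 = 46261519150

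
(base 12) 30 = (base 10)36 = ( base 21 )1f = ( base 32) 14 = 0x24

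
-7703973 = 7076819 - 14780792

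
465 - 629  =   - 164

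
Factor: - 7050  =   - 2^1*3^1 * 5^2*47^1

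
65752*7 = 460264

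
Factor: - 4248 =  - 2^3*3^2*59^1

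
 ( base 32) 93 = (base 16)123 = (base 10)291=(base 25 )bg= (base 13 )195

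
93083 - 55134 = 37949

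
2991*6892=20613972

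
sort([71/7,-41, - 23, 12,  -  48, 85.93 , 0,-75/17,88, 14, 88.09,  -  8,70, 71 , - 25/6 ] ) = [ - 48,-41, - 23, - 8, - 75/17, - 25/6,0,71/7 , 12 , 14,70, 71,85.93, 88, 88.09]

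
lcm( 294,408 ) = 19992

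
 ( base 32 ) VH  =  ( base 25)1F9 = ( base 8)1761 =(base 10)1009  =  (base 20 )2A9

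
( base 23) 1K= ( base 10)43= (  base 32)1b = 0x2b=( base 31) 1c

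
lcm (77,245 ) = 2695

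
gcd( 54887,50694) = 7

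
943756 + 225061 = 1168817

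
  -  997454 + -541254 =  - 1538708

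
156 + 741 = 897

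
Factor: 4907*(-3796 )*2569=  - 2^2*7^2*13^1*73^1*367^1*701^1 = - 47852691068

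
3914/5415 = 206/285 = 0.72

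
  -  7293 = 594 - 7887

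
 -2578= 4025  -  6603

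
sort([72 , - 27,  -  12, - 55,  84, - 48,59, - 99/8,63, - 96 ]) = [ - 96, - 55, - 48,  -  27, - 99/8, - 12,59,63, 72,84] 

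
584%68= 40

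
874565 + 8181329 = 9055894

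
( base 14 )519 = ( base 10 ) 1003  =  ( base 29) 15h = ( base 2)1111101011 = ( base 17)380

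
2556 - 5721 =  - 3165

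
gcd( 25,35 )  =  5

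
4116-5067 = -951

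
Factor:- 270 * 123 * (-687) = 22815270 = 2^1*3^5 * 5^1*41^1*229^1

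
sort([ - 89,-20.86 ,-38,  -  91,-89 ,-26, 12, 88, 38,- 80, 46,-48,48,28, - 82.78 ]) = [ -91, - 89,-89 ,  -  82.78, - 80,-48, - 38, - 26,  -  20.86, 12 , 28, 38,46,48, 88 ] 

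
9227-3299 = 5928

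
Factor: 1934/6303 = 2^1*3^( - 1 )*11^( - 1)*191^( -1 )*967^1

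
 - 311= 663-974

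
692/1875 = 692/1875 = 0.37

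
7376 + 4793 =12169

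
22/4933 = 22/4933  =  0.00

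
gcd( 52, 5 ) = 1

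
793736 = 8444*94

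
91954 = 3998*23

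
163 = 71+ 92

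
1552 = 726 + 826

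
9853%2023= 1761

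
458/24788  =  229/12394 = 0.02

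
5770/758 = 7 + 232/379 = 7.61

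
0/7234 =0  =  0.00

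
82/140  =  41/70=0.59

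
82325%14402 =10315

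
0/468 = 0=0.00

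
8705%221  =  86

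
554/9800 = 277/4900 = 0.06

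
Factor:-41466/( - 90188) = 20733/45094 = 2^( - 1)*3^1*7^( - 1) * 3221^(  -  1)*6911^1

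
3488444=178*19598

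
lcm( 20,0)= 0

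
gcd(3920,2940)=980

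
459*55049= 25267491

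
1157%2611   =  1157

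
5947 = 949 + 4998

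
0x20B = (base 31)gr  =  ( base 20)163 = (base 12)377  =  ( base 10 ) 523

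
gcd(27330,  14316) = 6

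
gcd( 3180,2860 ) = 20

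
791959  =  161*4919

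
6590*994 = 6550460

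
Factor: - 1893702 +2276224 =2^1*7^1*89^1*307^1 = 382522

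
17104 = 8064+9040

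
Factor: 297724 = 2^2*7^4 * 31^1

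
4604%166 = 122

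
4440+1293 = 5733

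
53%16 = 5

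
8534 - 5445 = 3089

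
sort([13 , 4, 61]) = [4, 13,61 ] 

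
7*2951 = 20657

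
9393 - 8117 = 1276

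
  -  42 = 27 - 69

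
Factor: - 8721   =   - 3^3*17^1 * 19^1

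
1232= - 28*( - 44)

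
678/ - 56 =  - 13 + 25/28= -  12.11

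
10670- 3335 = 7335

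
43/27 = 43/27 = 1.59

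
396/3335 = 396/3335 = 0.12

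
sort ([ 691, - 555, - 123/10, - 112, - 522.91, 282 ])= [-555, - 522.91, - 112, - 123/10,282,691 ] 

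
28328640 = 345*82112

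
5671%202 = 15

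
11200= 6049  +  5151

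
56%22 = 12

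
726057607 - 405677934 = 320379673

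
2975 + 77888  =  80863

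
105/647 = 105/647 =0.16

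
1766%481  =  323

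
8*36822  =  294576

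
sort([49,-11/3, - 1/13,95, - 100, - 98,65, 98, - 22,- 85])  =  [ - 100, - 98, - 85, - 22, - 11/3,- 1/13 , 49,65 , 95,98]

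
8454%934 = 48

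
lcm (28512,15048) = 541728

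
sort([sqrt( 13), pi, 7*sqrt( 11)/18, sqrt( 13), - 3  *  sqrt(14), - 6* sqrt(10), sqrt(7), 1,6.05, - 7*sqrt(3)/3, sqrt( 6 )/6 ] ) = [ - 6*sqrt(10), - 3  *sqrt(14),-7*sqrt(3)/3, sqrt(6)/6, 1,  7 *sqrt ( 11 ) /18, sqrt( 7),pi,sqrt( 13),sqrt( 13),6.05]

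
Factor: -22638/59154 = -3773/9859 = - 7^3*11^1*9859^( - 1 )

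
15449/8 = 15449/8=1931.12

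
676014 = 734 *921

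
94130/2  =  47065=47065.00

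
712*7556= 5379872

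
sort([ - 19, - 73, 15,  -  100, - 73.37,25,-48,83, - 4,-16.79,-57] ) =[-100,-73.37, - 73, - 57, - 48 , - 19,-16.79,-4,15,25, 83 ]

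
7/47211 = 7/47211 = 0.00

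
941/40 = 23  +  21/40 = 23.52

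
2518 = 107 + 2411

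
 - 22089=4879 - 26968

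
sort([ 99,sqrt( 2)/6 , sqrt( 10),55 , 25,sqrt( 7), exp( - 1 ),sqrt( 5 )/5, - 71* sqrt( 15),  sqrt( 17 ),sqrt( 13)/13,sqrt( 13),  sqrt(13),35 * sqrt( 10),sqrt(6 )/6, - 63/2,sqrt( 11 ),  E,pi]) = [ -71 * sqrt (15 ) , - 63/2,sqrt(2 ) /6,sqrt (13 )/13,exp( - 1 )  ,  sqrt ( 6)/6,sqrt ( 5 )/5,sqrt(7),  E , pi,sqrt (10 ),sqrt( 11),sqrt(13)  ,  sqrt( 13), sqrt(17), 25,55 , 99,35*sqrt( 10)]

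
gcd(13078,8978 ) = 2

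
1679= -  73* (  -  23 ) 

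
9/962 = 9/962 = 0.01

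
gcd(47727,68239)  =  1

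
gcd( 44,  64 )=4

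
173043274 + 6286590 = 179329864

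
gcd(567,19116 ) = 81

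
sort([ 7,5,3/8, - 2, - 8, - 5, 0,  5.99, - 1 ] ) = [ - 8 , - 5, - 2 , - 1,0, 3/8,5,5.99,7 ] 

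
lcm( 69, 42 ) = 966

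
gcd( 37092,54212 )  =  4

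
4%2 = 0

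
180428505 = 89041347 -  - 91387158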